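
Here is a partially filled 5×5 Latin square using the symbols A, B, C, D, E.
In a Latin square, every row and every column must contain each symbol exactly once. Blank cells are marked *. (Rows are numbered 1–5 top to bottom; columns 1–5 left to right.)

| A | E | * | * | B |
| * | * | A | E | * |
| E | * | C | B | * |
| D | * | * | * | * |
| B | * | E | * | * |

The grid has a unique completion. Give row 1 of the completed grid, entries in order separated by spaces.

Row 1, column 3: row 1 has {A, B, E} and column 3 has {A, C, E}, leaving only D.
Row 1, column 4: row 1 has {A, B, D, E} and column 4 has {B, E}, leaving only C.
So row 1 reads: A E D C B.

A E D C B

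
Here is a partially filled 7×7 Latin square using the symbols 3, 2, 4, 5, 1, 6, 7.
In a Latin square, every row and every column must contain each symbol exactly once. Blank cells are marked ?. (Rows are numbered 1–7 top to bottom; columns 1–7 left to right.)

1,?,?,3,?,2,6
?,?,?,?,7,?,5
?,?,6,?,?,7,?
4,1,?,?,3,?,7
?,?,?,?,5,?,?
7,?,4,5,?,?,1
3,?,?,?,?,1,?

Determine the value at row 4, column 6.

5

Row 1, column 5: row 1 has {3, 2, 1, 6} and column 5 has {3, 5, 7}, leaving only 4.
Row 4, column 6 is narrowed to {5, 6}.
If it were 6, then row 5, column 6 would be left with no valid symbol.
So row 4, column 6 must be 5.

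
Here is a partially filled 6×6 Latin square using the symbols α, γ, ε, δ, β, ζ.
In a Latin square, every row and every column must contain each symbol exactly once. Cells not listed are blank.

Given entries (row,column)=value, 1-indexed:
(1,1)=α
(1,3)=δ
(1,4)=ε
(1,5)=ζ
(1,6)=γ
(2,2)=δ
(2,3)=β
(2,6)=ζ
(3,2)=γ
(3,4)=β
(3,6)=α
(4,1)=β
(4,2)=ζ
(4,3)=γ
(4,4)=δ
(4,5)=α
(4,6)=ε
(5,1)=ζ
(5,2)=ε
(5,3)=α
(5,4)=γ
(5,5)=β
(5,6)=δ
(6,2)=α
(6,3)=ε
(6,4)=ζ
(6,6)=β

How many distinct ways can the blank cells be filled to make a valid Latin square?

2

Row 1, column 2: eliminating its row and column leaves {β}.
Row 2, column 1: eliminating its row and column leaves {γ, ε}.
Row 2, column 4: eliminating its row and column leaves {α}.
Row 2, column 5: eliminating its row and column leaves {γ, ε}.
Row 3, column 1: eliminating its row and column leaves {ε, δ}.
Row 3, column 3: eliminating its row and column leaves {ζ}.
Row 3, column 5: eliminating its row and column leaves {ε, δ}.
Row 6, column 1: eliminating its row and column leaves {γ, δ}.
Row 6, column 5: eliminating its row and column leaves {γ, δ}.
Enumerating the assignments across these blanks that avoid any row or column repeat gives 2 completions.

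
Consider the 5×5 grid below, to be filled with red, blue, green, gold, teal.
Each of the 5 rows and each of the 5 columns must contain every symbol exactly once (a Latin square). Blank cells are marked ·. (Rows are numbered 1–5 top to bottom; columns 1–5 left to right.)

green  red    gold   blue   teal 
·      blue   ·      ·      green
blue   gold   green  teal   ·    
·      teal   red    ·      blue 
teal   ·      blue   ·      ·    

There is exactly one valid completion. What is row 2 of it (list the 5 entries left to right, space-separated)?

red blue teal gold green

Row 2, column 3: row 2 has {blue, green} and column 3 has {red, blue, green, gold}, leaving only teal.
Row 3, column 5: row 3 has {blue, green, gold, teal} and column 5 has {blue, green, teal}, leaving only red.
Row 4, column 1: row 4 has {red, blue, teal} and column 1 has {blue, green, teal}, leaving only gold.
Row 2, column 1: row 2 has {blue, green, teal} and column 1 has {blue, green, gold, teal}, leaving only red.
Row 2, column 4: row 2 has {red, blue, green, teal} and column 4 has {blue, teal}, leaving only gold.
So row 2 reads: red blue teal gold green.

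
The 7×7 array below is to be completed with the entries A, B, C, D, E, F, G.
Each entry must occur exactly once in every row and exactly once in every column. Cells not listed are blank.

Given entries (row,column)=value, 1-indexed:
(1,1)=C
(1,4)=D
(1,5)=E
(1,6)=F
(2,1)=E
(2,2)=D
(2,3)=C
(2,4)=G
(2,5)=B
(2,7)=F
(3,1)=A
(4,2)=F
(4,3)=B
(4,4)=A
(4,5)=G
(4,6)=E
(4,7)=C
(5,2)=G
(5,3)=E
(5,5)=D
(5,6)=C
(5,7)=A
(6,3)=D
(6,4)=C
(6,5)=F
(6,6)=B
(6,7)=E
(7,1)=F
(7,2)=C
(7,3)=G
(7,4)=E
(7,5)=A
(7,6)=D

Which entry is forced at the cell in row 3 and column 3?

Row 3 already has {A} and column 3 already has {B, C, D, E, G}, so row 3, column 3 must be F.

F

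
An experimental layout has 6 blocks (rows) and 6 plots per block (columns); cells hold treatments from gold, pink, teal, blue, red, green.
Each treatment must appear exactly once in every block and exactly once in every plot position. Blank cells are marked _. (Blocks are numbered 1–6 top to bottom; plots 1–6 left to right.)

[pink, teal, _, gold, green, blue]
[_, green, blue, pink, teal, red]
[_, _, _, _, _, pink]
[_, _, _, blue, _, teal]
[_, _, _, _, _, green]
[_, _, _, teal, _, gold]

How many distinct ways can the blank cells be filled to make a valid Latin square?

20

Block 1, plot 3: eliminating its block and plot leaves {red}.
Block 2, plot 1: eliminating its block and plot leaves {gold}.
Block 3, plot 1: eliminating its block and plot leaves {gold, teal, blue, red, green}.
Block 3, plot 2: eliminating its block and plot leaves {gold, blue, red}.
Block 3, plot 3: eliminating its block and plot leaves {gold, teal, red, green}.
Block 3, plot 4: eliminating its block and plot leaves {red, green}.
Block 3, plot 5: eliminating its block and plot leaves {gold, blue, red}.
Block 4, plot 1: eliminating its block and plot leaves {gold, red, green}.
Block 4, plot 2: eliminating its block and plot leaves {gold, pink, red}.
Block 4, plot 3: eliminating its block and plot leaves {gold, pink, red, green}.
Block 4, plot 5: eliminating its block and plot leaves {gold, pink, red}.
Block 5, plot 1: eliminating its block and plot leaves {gold, teal, blue, red}.
Block 5, plot 2: eliminating its block and plot leaves {gold, pink, blue, red}.
Block 5, plot 3: eliminating its block and plot leaves {gold, pink, teal, red}.
Block 5, plot 4: eliminating its block and plot leaves {red}.
Block 5, plot 5: eliminating its block and plot leaves {gold, pink, blue, red}.
Block 6, plot 1: eliminating its block and plot leaves {blue, red, green}.
Block 6, plot 2: eliminating its block and plot leaves {pink, blue, red}.
Block 6, plot 3: eliminating its block and plot leaves {pink, red, green}.
Block 6, plot 5: eliminating its block and plot leaves {pink, blue, red}.
Enumerating the assignments across these blanks that avoid any block or plot repeat gives 20 completions.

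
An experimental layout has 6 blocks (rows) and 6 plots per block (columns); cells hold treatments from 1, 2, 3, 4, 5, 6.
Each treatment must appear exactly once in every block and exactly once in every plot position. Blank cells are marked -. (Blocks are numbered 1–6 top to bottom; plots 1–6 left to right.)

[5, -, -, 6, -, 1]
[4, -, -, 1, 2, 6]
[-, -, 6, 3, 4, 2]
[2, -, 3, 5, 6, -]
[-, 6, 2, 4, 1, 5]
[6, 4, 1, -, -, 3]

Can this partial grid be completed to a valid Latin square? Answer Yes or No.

No block or plot among the givens repeats a symbol, and propagating forced cells runs into no contradiction.
One valid completion exists (for instance, 5 2 4 6 3 1 / 4 3 5 1 2 6 / 1 5 6 3 4 2 / 2 1 3 5 6 4 / 3 6 2 4 1 5 / 6 4 1 2 5 3).

Yes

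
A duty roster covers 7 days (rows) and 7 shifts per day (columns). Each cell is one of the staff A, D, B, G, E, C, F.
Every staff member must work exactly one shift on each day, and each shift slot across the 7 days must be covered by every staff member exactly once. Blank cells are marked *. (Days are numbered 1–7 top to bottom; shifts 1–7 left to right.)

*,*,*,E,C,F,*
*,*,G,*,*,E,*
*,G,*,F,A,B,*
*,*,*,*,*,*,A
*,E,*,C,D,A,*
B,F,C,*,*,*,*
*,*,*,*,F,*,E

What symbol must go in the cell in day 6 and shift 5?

Day 2, shift 5: day 2 has {G, E} and shift 5 has {A, D, C, F}, leaving only B.
Day 6, shift 5 is narrowed to {G, E}.
If it were G, then day 6, shift 7 would be left with no valid symbol.
So day 6, shift 5 must be E.

E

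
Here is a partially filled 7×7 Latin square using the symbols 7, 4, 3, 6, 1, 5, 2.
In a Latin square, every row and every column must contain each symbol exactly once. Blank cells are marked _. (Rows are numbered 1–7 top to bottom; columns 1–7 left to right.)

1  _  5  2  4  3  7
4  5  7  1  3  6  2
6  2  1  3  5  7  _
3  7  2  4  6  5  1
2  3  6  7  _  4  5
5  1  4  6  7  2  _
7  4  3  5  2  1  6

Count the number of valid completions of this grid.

Row 1, column 2: eliminating its row and column leaves {6}.
Row 3, column 7: eliminating its row and column leaves {4}.
Row 5, column 5: eliminating its row and column leaves {1}.
Row 6, column 7: eliminating its row and column leaves {3}.
Only one assignment across all blanks avoids any row or column repeat, giving 1 completion.

1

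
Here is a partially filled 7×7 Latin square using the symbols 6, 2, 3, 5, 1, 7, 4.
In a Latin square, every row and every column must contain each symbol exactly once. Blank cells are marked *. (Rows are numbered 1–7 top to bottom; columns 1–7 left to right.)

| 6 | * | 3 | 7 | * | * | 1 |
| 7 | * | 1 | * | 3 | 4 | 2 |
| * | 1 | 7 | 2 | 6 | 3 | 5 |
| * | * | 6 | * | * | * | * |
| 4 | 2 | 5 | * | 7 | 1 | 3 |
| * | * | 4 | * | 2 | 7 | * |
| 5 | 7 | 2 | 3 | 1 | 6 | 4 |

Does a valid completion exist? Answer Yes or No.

No

Row 3, column 1: row 3 together with column 1 already contain {6, 2, 3, 5, 1, 7, 4} — every symbol — so nothing can go there. The grid has no valid completion.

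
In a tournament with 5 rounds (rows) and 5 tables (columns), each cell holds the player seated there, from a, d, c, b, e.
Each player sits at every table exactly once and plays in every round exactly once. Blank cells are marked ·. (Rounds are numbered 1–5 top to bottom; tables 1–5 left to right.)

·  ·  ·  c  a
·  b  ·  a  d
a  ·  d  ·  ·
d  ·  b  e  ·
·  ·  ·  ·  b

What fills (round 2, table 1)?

Round 1, table 3: round 1 has {a, c} and table 3 has {d, b}, leaving only e.
Round 1, table 1: round 1 has {a, c, e} and table 1 has {a, d}, leaving only b.
Round 1, table 2: round 1 has {a, c, b, e} and table 2 has {b}, leaving only d.
Round 2, table 3: round 2 has {a, d, b} and table 3 has {d, b, e}, leaving only c.
Round 2 already has {a, d, c, b} and table 1 already has {a, d, b}, so round 2, table 1 must be e.

e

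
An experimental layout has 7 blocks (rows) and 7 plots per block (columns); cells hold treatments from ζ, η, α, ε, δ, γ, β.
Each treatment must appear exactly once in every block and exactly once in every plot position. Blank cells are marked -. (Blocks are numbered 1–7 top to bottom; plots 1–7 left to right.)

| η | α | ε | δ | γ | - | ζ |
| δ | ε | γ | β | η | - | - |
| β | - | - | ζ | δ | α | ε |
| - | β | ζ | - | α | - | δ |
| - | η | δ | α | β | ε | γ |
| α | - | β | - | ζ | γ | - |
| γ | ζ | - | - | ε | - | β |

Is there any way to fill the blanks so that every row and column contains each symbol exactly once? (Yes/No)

No block or plot among the givens repeats a symbol, and propagating forced cells runs into no contradiction.
One valid completion exists (for instance, η α ε δ γ β ζ / δ ε γ β η ζ α / β γ η ζ δ α ε / ε β ζ γ α η δ / ζ η δ α β ε γ / α δ β ε ζ γ η / γ ζ α η ε δ β).

Yes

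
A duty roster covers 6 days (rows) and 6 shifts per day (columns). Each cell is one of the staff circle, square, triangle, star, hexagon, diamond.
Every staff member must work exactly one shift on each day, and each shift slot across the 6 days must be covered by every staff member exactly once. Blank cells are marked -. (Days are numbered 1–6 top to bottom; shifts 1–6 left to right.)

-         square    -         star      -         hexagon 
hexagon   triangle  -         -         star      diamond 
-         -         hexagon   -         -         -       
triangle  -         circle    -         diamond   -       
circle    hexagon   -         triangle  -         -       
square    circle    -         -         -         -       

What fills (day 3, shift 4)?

Day 1, shift 1: day 1 has {square, star, hexagon} and shift 1 has {circle, square, triangle, hexagon}, leaving only diamond.
Day 1, shift 3: day 1 has {square, star, hexagon, diamond} and shift 3 has {circle, hexagon}, leaving only triangle.
Day 1, shift 5: day 1 has {square, triangle, star, hexagon, diamond} and shift 5 has {star, diamond}, leaving only circle.
Day 2, shift 3: day 2 has {triangle, star, hexagon, diamond} and shift 3 has {circle, triangle, hexagon}, leaving only square.
Day 2, shift 4: day 2 has {square, triangle, star, hexagon, diamond} and shift 4 has {triangle, star}, leaving only circle.
Day 3, shift 1: day 3 has {hexagon} and shift 1 has {circle, square, triangle, hexagon, diamond}, leaving only star.
Day 3, shift 2: day 3 has {star, hexagon} and shift 2 has {circle, square, triangle, hexagon}, leaving only diamond.
Day 3 already has {star, hexagon, diamond} and shift 4 already has {circle, triangle, star}, so day 3, shift 4 must be square.

square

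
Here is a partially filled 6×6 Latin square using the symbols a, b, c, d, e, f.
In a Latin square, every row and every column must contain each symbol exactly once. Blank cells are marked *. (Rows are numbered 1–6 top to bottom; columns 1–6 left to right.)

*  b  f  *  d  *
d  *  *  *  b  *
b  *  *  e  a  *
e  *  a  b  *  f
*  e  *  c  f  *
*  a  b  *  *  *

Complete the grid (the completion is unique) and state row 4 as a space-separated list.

e d a b c f

Row 4, column 5: row 4 has {a, b, e, f} and column 5 has {a, b, d, f}, leaving only c.
Row 4, column 2: row 4 has {a, b, c, e, f} and column 2 has {a, b, e}, leaving only d.
So row 4 reads: e d a b c f.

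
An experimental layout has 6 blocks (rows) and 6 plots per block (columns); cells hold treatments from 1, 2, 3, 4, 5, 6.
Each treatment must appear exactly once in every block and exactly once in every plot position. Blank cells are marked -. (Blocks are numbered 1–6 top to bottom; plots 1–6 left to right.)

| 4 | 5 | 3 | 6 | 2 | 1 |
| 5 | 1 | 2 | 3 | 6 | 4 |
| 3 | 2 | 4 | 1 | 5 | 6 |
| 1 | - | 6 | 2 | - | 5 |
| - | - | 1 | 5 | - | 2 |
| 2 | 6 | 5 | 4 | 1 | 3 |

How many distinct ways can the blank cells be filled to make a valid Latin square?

Block 4, plot 2: eliminating its block and plot leaves {3, 4}.
Block 4, plot 5: eliminating its block and plot leaves {3, 4}.
Block 5, plot 1: eliminating its block and plot leaves {6}.
Block 5, plot 2: eliminating its block and plot leaves {3, 4}.
Block 5, plot 5: eliminating its block and plot leaves {3, 4}.
Enumerating the assignments across these blanks that avoid any block or plot repeat gives 2 completions.

2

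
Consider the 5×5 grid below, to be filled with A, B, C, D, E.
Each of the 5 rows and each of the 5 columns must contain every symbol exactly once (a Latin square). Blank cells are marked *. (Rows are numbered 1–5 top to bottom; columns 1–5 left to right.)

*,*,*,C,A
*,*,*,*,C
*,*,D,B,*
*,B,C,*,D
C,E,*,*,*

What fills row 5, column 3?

A

Row 1, column 2: row 1 has {A, C} and column 2 has {B, E}, leaving only D.
Row 2, column 2: row 2 has {C} and column 2 has {B, D, E}, leaving only A.
Row 3, column 2: row 3 has {B, D} and column 2 has {A, B, D, E}, leaving only C.
Row 3, column 5: row 3 has {B, C, D} and column 5 has {A, C, D}, leaving only E.
Row 3, column 1: row 3 has {B, C, D, E} and column 1 has {C}, leaving only A.
Row 4, column 1: row 4 has {B, C, D} and column 1 has {A, C}, leaving only E.
Row 1, column 1: row 1 has {A, C, D} and column 1 has {A, C, E}, leaving only B.
Row 1, column 3: row 1 has {A, B, C, D} and column 3 has {C, D}, leaving only E.
Row 2, column 1: row 2 has {A, C} and column 1 has {A, B, C, E}, leaving only D.
Row 2, column 3: row 2 has {A, C, D} and column 3 has {C, D, E}, leaving only B.
Row 5 already has {C, E} and column 3 already has {B, C, D, E}, so row 5, column 3 must be A.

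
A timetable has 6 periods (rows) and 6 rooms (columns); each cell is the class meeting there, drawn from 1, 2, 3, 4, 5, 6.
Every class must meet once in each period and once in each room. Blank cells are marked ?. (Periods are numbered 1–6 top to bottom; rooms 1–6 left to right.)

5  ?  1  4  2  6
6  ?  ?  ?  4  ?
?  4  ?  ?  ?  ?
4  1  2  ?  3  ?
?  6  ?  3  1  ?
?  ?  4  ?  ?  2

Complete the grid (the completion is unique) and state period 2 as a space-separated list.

6 2 3 5 4 1

Period 1, room 2: period 1 has {1, 2, 4, 5, 6} and room 2 has {1, 4, 6}, leaving only 3.
Period 4, room 6: period 4 has {1, 2, 3, 4} and room 6 has {2, 6}, leaving only 5.
Period 4, room 4: period 4 has {1, 2, 3, 4, 5} and room 4 has {3, 4}, leaving only 6.
Period 5, room 1: period 5 has {1, 3, 6} and room 1 has {4, 5, 6}, leaving only 2.
Period 5, room 3: period 5 has {1, 2, 3, 6} and room 3 has {1, 2, 4}, leaving only 5.
Period 2, room 3: period 2 has {4, 6} and room 3 has {1, 2, 4, 5}, leaving only 3.
Period 2, room 6: period 2 has {3, 4, 6} and room 6 has {2, 5, 6}, leaving only 1.
Period 3, room 3: period 3 has {4} and room 3 has {1, 2, 3, 4, 5}, leaving only 6.
Period 3, room 5: period 3 has {4, 6} and room 5 has {1, 2, 3, 4}, leaving only 5.
Period 3, room 6: period 3 has {4, 5, 6} and room 6 has {1, 2, 5, 6}, leaving only 3.
Period 3, room 1: period 3 has {3, 4, 5, 6} and room 1 has {2, 4, 5, 6}, leaving only 1.
Period 3, room 4: period 3 has {1, 3, 4, 5, 6} and room 4 has {3, 4, 6}, leaving only 2.
Period 2, room 4: period 2 has {1, 3, 4, 6} and room 4 has {2, 3, 4, 6}, leaving only 5.
Period 2, room 2: period 2 has {1, 3, 4, 5, 6} and room 2 has {1, 3, 4, 6}, leaving only 2.
So period 2 reads: 6 2 3 5 4 1.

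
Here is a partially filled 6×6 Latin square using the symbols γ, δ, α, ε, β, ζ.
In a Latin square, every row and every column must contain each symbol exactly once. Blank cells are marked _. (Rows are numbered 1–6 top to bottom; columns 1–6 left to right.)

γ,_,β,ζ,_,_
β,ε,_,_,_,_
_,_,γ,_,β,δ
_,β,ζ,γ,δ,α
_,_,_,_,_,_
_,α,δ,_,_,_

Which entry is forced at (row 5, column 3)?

ε

Row 1, column 2: row 1 has {γ, β, ζ} and column 2 has {α, ε, β}, leaving only δ.
Row 1, column 6: row 1 has {γ, δ, β, ζ} and column 6 has {δ, α}, leaving only ε.
Row 1, column 5: row 1 has {γ, δ, ε, β, ζ} and column 5 has {δ, β}, leaving only α.
Row 2, column 3: row 2 has {ε, β} and column 3 has {γ, δ, β, ζ}, leaving only α.
Row 5 already has {} and column 3 already has {γ, δ, α, β, ζ}, so row 5, column 3 must be ε.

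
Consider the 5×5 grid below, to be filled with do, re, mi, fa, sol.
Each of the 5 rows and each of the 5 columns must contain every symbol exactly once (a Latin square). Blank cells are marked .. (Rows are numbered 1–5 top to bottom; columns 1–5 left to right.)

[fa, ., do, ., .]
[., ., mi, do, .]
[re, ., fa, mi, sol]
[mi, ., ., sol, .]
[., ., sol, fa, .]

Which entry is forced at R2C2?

Row 1, column 4: row 1 has {do, fa} and column 4 has {do, mi, fa, sol}, leaving only re.
Row 1, column 5: row 1 has {do, re, fa} and column 5 has {sol}, leaving only mi.
Row 1, column 2: row 1 has {do, re, mi, fa} and column 2 has {}, leaving only sol.
Row 2, column 1: row 2 has {do, mi} and column 1 has {re, mi, fa}, leaving only sol.
Row 3, column 2: row 3 has {re, mi, fa, sol} and column 2 has {sol}, leaving only do.
Row 4, column 3: row 4 has {mi, sol} and column 3 has {do, mi, fa, sol}, leaving only re.
Row 4, column 2: row 4 has {re, mi, sol} and column 2 has {do, sol}, leaving only fa.
Row 2 already has {do, mi, sol} and column 2 already has {do, fa, sol}, so row 2, column 2 must be re.

re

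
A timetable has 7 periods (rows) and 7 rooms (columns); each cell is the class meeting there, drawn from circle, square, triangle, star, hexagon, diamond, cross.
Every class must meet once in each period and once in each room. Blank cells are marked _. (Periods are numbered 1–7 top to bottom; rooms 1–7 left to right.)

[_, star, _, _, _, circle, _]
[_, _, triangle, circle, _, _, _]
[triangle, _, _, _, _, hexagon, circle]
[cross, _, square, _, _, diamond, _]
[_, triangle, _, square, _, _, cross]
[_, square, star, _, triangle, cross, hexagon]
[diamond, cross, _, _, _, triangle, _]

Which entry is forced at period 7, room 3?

Period 3, room 2: period 3 has {circle, triangle, hexagon} and room 2 has {square, triangle, star, cross}, leaving only diamond.
Period 2, room 2: period 2 has {circle, triangle} and room 2 has {square, triangle, star, diamond, cross}, leaving only hexagon.
Period 3, room 3: period 3 has {circle, triangle, hexagon, diamond} and room 3 has {square, triangle, star}, leaving only cross.
Period 3, room 4: period 3 has {circle, triangle, hexagon, diamond, cross} and room 4 has {circle, square}, leaving only star.
Period 3, room 5: period 3 has {circle, triangle, star, hexagon, diamond, cross} and room 5 has {triangle}, leaving only square.
Period 4, room 2: period 4 has {square, diamond, cross} and room 2 has {square, triangle, star, hexagon, diamond, cross}, leaving only circle.
Period 5, room 6: period 5 has {square, triangle, cross} and room 6 has {circle, triangle, hexagon, diamond, cross}, leaving only star.
Period 2, room 6: period 2 has {circle, triangle, hexagon} and room 6 has {circle, triangle, star, hexagon, diamond, cross}, leaving only square.
Period 2, room 1: period 2 has {circle, square, triangle, hexagon} and room 1 has {triangle, diamond, cross}, leaving only star.
Period 2, room 7: period 2 has {circle, square, triangle, star, hexagon} and room 7 has {circle, hexagon, cross}, leaving only diamond.
Period 2, room 5: period 2 has {circle, square, triangle, star, hexagon, diamond} and room 5 has {square, triangle}, leaving only cross.
Period 6, room 1: period 6 has {square, triangle, star, hexagon, cross} and room 1 has {triangle, star, diamond, cross}, leaving only circle.
Period 5, room 1: period 5 has {square, triangle, star, cross} and room 1 has {circle, triangle, star, diamond, cross}, leaving only hexagon.
Period 1, room 1: period 1 has {circle, star} and room 1 has {circle, triangle, star, hexagon, diamond, cross}, leaving only square.
Period 1, room 7: period 1 has {circle, square, star} and room 7 has {circle, hexagon, diamond, cross}, leaving only triangle.
Period 4, room 7: period 4 has {circle, square, diamond, cross} and room 7 has {circle, triangle, hexagon, diamond, cross}, leaving only star.
Period 4, room 5: period 4 has {circle, square, star, diamond, cross} and room 5 has {square, triangle, cross}, leaving only hexagon.
Period 1, room 5: period 1 has {circle, square, triangle, star} and room 5 has {square, triangle, hexagon, cross}, leaving only diamond.
Period 1, room 3: period 1 has {circle, square, triangle, star, diamond} and room 3 has {square, triangle, star, cross}, leaving only hexagon.
Period 7 already has {triangle, diamond, cross} and room 3 already has {square, triangle, star, hexagon, cross}, so period 7, room 3 must be circle.

circle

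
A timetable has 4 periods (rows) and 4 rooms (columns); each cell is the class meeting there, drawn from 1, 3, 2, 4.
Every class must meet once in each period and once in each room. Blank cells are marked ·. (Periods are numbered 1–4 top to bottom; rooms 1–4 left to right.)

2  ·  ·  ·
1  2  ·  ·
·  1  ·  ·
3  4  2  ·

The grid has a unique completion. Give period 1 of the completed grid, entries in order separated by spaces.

2 3 1 4

Period 1, room 2: period 1 has {2} and room 2 has {1, 2, 4}, leaving only 3.
Period 3, room 1: period 3 has {1} and room 1 has {1, 3, 2}, leaving only 4.
Period 3, room 3: period 3 has {1, 4} and room 3 has {2}, leaving only 3.
Period 2, room 3: period 2 has {1, 2} and room 3 has {3, 2}, leaving only 4.
Period 1, room 3: period 1 has {3, 2} and room 3 has {3, 2, 4}, leaving only 1.
Period 1, room 4: period 1 has {1, 3, 2} and room 4 has {}, leaving only 4.
So period 1 reads: 2 3 1 4.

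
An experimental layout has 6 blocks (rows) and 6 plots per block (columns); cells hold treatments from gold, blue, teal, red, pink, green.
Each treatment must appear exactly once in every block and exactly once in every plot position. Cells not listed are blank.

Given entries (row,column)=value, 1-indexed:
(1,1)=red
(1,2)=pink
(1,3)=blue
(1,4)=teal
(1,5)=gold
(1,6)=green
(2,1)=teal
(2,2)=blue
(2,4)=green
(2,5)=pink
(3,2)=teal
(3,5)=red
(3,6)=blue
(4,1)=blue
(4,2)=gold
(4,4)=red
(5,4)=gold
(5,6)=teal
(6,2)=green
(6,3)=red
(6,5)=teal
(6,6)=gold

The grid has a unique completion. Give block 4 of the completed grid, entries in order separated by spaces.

blue gold teal red green pink

Block 4, plot 5: block 4 has {gold, blue, red} and plot 5 has {gold, teal, red, pink}, leaving only green.
Block 4, plot 6: block 4 has {gold, blue, red, green} and plot 6 has {gold, blue, teal, green}, leaving only pink.
Block 4, plot 3: block 4 has {gold, blue, red, pink, green} and plot 3 has {blue, red}, leaving only teal.
So block 4 reads: blue gold teal red green pink.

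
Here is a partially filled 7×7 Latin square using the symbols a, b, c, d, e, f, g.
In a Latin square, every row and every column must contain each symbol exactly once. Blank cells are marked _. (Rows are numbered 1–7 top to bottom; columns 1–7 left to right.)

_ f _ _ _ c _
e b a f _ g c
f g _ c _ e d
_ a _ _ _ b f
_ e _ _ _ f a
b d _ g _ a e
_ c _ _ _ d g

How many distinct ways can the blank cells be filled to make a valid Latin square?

7

Row 1, column 1: eliminating its row and column leaves {a, d, g}.
Row 1, column 3: eliminating its row and column leaves {b, d, e, g}.
Row 1, column 4: eliminating its row and column leaves {a, b, d, e}.
Row 1, column 5: eliminating its row and column leaves {a, b, d, e, g}.
Row 1, column 7: eliminating its row and column leaves {b}.
Row 2, column 5: eliminating its row and column leaves {d}.
Row 3, column 3: eliminating its row and column leaves {b}.
Row 3, column 5: eliminating its row and column leaves {a, b}.
Row 4, column 1: eliminating its row and column leaves {c, d, g}.
Row 4, column 3: eliminating its row and column leaves {c, d, e, g}.
Row 4, column 4: eliminating its row and column leaves {d, e}.
Row 4, column 5: eliminating its row and column leaves {c, d, e, g}.
Row 5, column 1: eliminating its row and column leaves {c, d, g}.
Row 5, column 3: eliminating its row and column leaves {b, c, d, g}.
Row 5, column 4: eliminating its row and column leaves {b, d}.
Row 5, column 5: eliminating its row and column leaves {b, c, d, g}.
Row 6, column 3: eliminating its row and column leaves {c, f}.
Row 6, column 5: eliminating its row and column leaves {c, f}.
Row 7, column 1: eliminating its row and column leaves {a}.
Row 7, column 3: eliminating its row and column leaves {b, e, f}.
Row 7, column 4: eliminating its row and column leaves {a, b, e}.
Row 7, column 5: eliminating its row and column leaves {a, b, e, f}.
Enumerating the assignments across these blanks that avoid any row or column repeat gives 7 completions.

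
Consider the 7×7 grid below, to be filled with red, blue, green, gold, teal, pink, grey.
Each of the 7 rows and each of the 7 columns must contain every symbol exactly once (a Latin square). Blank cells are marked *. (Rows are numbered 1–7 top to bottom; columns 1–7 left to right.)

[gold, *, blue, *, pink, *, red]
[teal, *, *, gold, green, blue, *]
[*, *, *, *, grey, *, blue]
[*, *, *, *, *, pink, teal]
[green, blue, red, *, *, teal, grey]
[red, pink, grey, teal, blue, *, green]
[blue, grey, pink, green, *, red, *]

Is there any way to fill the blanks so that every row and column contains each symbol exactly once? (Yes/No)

No

Row 2, column 3: row 2 together with column 3 already contain {red, blue, green, gold, teal, pink, grey} — every symbol — so nothing can go there. The grid has no valid completion.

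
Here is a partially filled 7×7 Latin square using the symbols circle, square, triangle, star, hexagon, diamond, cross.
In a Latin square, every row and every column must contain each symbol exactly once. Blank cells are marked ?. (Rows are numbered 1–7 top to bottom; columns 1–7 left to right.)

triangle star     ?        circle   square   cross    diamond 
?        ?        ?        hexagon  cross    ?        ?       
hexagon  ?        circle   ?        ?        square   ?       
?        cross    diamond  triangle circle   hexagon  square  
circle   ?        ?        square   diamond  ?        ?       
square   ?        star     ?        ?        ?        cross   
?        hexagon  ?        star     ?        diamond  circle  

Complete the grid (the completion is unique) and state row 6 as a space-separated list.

square circle star diamond hexagon triangle cross

Row 6, column 4: row 6 has {square, star, cross} and column 4 has {circle, square, triangle, star, hexagon}, leaving only diamond.
Row 1, column 3: row 1 has {circle, square, triangle, star, diamond, cross} and column 3 has {circle, star, diamond}, leaving only hexagon.
Row 3, column 4: row 3 has {circle, square, hexagon} and column 4 has {circle, square, triangle, star, hexagon, diamond}, leaving only cross.
Row 4, column 1: row 4 has {circle, square, triangle, hexagon, diamond, cross} and column 1 has {circle, square, triangle, hexagon}, leaving only star.
Row 2, column 1: row 2 has {hexagon, cross} and column 1 has {circle, square, triangle, star, hexagon}, leaving only diamond.
Row 5, column 2: row 5 has {circle, square, diamond} and column 2 has {star, hexagon, cross}, leaving only triangle.
Row 6, column 2: row 6 has {square, star, diamond, cross} and column 2 has {triangle, star, hexagon, cross}, leaving only circle.
Row 6, column 6: row 6 has {circle, square, star, diamond, cross} and column 6 has {square, hexagon, diamond, cross}, leaving only triangle.
Row 6, column 5: row 6 has {circle, square, triangle, star, diamond, cross} and column 5 has {circle, square, diamond, cross}, leaving only hexagon.
So row 6 reads: square circle star diamond hexagon triangle cross.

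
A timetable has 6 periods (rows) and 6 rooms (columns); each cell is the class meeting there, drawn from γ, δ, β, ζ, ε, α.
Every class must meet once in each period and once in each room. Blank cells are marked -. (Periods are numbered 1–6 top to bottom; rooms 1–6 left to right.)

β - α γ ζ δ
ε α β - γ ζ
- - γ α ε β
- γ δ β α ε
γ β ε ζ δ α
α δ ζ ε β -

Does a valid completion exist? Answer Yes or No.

Yes

No period or room among the givens repeats a symbol, and propagating forced cells runs into no contradiction.
One valid completion exists (for instance, β ε α γ ζ δ / ε α β δ γ ζ / δ ζ γ α ε β / ζ γ δ β α ε / γ β ε ζ δ α / α δ ζ ε β γ).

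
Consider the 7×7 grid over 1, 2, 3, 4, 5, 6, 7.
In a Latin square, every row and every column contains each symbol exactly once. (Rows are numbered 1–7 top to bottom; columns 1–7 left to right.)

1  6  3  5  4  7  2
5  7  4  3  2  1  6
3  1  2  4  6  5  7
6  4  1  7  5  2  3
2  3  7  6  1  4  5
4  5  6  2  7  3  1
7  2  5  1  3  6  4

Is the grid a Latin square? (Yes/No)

Each row is a permutation of the 7 symbols, and so is each column.

Yes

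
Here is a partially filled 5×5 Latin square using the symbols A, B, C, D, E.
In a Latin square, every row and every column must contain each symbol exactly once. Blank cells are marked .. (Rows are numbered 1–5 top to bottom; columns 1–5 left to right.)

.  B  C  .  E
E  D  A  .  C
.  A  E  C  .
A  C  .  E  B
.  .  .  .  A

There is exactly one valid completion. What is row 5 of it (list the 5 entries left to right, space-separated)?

C E B D A

Row 5, column 2: row 5 has {A} and column 2 has {A, B, C, D}, leaving only E.
Row 1, column 1: row 1 has {B, C, E} and column 1 has {A, E}, leaving only D.
Row 1, column 4: row 1 has {B, C, D, E} and column 4 has {C, E}, leaving only A.
Row 2, column 4: row 2 has {A, C, D, E} and column 4 has {A, C, E}, leaving only B.
Row 5, column 4: row 5 has {A, E} and column 4 has {A, B, C, E}, leaving only D.
Row 5, column 3: row 5 has {A, D, E} and column 3 has {A, C, E}, leaving only B.
Row 5, column 1: row 5 has {A, B, D, E} and column 1 has {A, D, E}, leaving only C.
So row 5 reads: C E B D A.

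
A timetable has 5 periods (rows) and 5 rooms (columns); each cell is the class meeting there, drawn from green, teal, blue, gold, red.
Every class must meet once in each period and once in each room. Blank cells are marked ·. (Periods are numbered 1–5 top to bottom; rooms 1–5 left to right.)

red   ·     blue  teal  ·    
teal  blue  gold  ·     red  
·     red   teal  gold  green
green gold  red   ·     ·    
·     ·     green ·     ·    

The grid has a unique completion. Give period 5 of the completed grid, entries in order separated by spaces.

gold teal green red blue

Period 5, room 2: period 5 has {green} and room 2 has {blue, gold, red}, leaving only teal.
Period 1, room 2: period 1 has {teal, blue, red} and room 2 has {teal, blue, gold, red}, leaving only green.
Period 1, room 5: period 1 has {green, teal, blue, red} and room 5 has {green, red}, leaving only gold.
Period 5, room 5: period 5 has {green, teal} and room 5 has {green, gold, red}, leaving only blue.
Period 5, room 1: period 5 has {green, teal, blue} and room 1 has {green, teal, red}, leaving only gold.
Period 5, room 4: period 5 has {green, teal, blue, gold} and room 4 has {teal, gold}, leaving only red.
So period 5 reads: gold teal green red blue.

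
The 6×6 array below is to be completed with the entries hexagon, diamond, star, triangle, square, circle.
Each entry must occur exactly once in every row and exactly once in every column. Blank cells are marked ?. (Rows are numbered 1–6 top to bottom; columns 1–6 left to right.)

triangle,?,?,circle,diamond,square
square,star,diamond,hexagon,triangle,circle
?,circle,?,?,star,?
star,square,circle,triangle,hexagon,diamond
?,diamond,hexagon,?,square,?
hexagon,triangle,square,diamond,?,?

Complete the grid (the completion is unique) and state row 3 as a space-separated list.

Row 3, column 1: row 3 has {star, circle} and column 1 has {hexagon, star, triangle, square}, leaving only diamond.
Row 3, column 3: row 3 has {diamond, star, circle} and column 3 has {hexagon, diamond, square, circle}, leaving only triangle.
Row 3, column 4: row 3 has {diamond, star, triangle, circle} and column 4 has {hexagon, diamond, triangle, circle}, leaving only square.
Row 3, column 6: row 3 has {diamond, star, triangle, square, circle} and column 6 has {diamond, square, circle}, leaving only hexagon.
So row 3 reads: diamond circle triangle square star hexagon.

diamond circle triangle square star hexagon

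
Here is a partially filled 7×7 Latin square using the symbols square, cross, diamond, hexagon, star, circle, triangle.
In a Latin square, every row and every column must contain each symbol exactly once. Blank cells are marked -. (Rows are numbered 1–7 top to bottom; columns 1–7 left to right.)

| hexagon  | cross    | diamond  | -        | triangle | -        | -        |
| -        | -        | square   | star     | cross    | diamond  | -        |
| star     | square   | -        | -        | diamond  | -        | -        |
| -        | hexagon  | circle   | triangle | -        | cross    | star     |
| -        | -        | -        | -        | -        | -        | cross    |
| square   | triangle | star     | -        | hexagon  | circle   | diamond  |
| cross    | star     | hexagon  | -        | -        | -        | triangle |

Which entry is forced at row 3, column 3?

cross

Row 2, column 2: row 2 has {square, cross, diamond, star} and column 2 has {square, cross, hexagon, star, triangle}, leaving only circle.
Row 2, column 1: row 2 has {square, cross, diamond, star, circle} and column 1 has {square, cross, hexagon, star}, leaving only triangle.
Row 2, column 7: row 2 has {square, cross, diamond, star, circle, triangle} and column 7 has {cross, diamond, star, triangle}, leaving only hexagon.
Row 3, column 7: row 3 has {square, diamond, star} and column 7 has {cross, diamond, hexagon, star, triangle}, leaving only circle.
Row 1, column 7: row 1 has {cross, diamond, hexagon, triangle} and column 7 has {cross, diamond, hexagon, star, circle, triangle}, leaving only square.
Row 1, column 4: row 1 has {square, cross, diamond, hexagon, triangle} and column 4 has {star, triangle}, leaving only circle.
Row 1, column 6: row 1 has {square, cross, diamond, hexagon, circle, triangle} and column 6 has {cross, diamond, circle}, leaving only star.
Row 4, column 1: row 4 has {cross, hexagon, star, circle, triangle} and column 1 has {square, cross, hexagon, star, triangle}, leaving only diamond.
Row 4, column 5: row 4 has {cross, diamond, hexagon, star, circle, triangle} and column 5 has {cross, diamond, hexagon, triangle}, leaving only square.
Row 5, column 1: row 5 has {cross} and column 1 has {square, cross, diamond, hexagon, star, triangle}, leaving only circle.
Row 5, column 2: row 5 has {cross, circle} and column 2 has {square, cross, hexagon, star, circle, triangle}, leaving only diamond.
Row 5, column 3: row 5 has {cross, diamond, circle} and column 3 has {square, diamond, hexagon, star, circle}, leaving only triangle.
Row 3 already has {square, diamond, star, circle} and column 3 already has {square, diamond, hexagon, star, circle, triangle}, so row 3, column 3 must be cross.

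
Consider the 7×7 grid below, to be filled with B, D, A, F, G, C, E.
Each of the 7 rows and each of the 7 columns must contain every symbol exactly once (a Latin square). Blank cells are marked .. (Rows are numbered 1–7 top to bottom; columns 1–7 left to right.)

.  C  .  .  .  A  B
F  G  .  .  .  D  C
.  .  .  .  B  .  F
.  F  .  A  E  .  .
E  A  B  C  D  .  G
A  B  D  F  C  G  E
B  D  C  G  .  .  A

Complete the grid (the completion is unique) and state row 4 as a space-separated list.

C F G A E B D

Row 4, column 3: row 4 has {A, F, E} and column 3 has {B, D, C}, leaving only G.
Row 4, column 7: row 4 has {A, F, G, E} and column 7 has {B, A, F, G, C, E}, leaving only D.
Row 4, column 1: row 4 has {D, A, F, G, E} and column 1 has {B, A, F, E}, leaving only C.
Row 4, column 6: row 4 has {D, A, F, G, C, E} and column 6 has {D, A, G}, leaving only B.
So row 4 reads: C F G A E B D.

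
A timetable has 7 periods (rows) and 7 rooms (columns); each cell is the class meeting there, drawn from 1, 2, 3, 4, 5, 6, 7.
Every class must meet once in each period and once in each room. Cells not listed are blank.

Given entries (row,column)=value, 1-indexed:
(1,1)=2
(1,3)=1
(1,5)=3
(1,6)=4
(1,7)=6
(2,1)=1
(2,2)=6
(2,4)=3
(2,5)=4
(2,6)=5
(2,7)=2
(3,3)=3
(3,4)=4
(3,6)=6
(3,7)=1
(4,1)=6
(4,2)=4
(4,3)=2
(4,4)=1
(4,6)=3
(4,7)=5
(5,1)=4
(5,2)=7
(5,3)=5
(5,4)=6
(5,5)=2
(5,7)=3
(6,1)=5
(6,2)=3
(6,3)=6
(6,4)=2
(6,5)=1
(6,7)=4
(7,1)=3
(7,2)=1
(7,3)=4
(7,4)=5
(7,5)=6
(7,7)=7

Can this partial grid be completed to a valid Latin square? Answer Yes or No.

No period or room among the givens repeats a symbol, and propagating forced cells runs into no contradiction.
One valid completion exists (for instance, 2 5 1 7 3 4 6 / 1 6 7 3 4 5 2 / 7 2 3 4 5 6 1 / 6 4 2 1 7 3 5 / 4 7 5 6 2 1 3 / 5 3 6 2 1 7 4 / 3 1 4 5 6 2 7).

Yes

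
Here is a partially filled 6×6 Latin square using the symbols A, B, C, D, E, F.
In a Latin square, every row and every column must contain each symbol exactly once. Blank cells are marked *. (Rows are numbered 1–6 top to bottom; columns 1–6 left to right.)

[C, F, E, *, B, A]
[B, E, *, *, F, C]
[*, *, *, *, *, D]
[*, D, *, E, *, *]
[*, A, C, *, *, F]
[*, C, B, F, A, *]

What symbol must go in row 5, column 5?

D

Row 1, column 4: row 1 has {A, B, C, E, F} and column 4 has {E, F}, leaving only D.
Row 2, column 4: row 2 has {B, C, E, F} and column 4 has {D, E, F}, leaving only A.
Row 2, column 3: row 2 has {A, B, C, E, F} and column 3 has {B, C, E}, leaving only D.
Row 3, column 2: row 3 has {D} and column 2 has {A, C, D, E, F}, leaving only B.
Row 3, column 4: row 3 has {B, D} and column 4 has {A, D, E, F}, leaving only C.
Row 3, column 5: row 3 has {B, C, D} and column 5 has {A, B, F}, leaving only E.
Row 5 already has {A, C, F} and column 5 already has {A, B, E, F}, so row 5, column 5 must be D.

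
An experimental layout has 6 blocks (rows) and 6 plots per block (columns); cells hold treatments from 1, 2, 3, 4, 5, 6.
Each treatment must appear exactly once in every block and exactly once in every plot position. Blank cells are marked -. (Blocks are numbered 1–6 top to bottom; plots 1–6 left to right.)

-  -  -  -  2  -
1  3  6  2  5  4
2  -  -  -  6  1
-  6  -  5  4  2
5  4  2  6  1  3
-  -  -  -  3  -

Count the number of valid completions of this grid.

Block 1, plot 1: eliminating its block and plot leaves {3, 4, 6}.
Block 1, plot 2: eliminating its block and plot leaves {1, 5}.
Block 1, plot 3: eliminating its block and plot leaves {1, 3, 4, 5}.
Block 1, plot 4: eliminating its block and plot leaves {1, 3, 4}.
Block 1, plot 6: eliminating its block and plot leaves {5, 6}.
Block 3, plot 2: eliminating its block and plot leaves {5}.
Block 3, plot 3: eliminating its block and plot leaves {3, 4, 5}.
Block 3, plot 4: eliminating its block and plot leaves {3, 4}.
Block 4, plot 1: eliminating its block and plot leaves {3}.
Block 4, plot 3: eliminating its block and plot leaves {1, 3}.
Block 6, plot 1: eliminating its block and plot leaves {4, 6}.
Block 6, plot 2: eliminating its block and plot leaves {1, 2, 5}.
Block 6, plot 3: eliminating its block and plot leaves {1, 4, 5}.
Block 6, plot 4: eliminating its block and plot leaves {1, 4}.
Block 6, plot 6: eliminating its block and plot leaves {5, 6}.
Enumerating the assignments across these blanks that avoid any block or plot repeat gives 3 completions.

3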